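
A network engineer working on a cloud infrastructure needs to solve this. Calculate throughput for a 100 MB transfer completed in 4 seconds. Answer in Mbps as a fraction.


Given: file = 100 MB, time = 4 s
File in Mb = 100 * 8 = 800 Mb
Throughput = 800 / 4 Mbps
Throughput = 200 Mbps

200


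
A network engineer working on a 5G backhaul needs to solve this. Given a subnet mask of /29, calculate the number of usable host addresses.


Given: subnet mask /29
Host bits = 32 - 29 = 3
Total addresses = 2^3 = 8
Usable hosts = 8 - 2 (network + broadcast) = 6

6


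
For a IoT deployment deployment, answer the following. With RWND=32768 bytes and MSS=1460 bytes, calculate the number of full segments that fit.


Given: RWND = 32768 bytes, MSS = 1460 bytes
Full segments = floor(RWND / MSS)
Full segments = floor(32768 / 1460)
Full segments = floor(22.4438) = 22

22


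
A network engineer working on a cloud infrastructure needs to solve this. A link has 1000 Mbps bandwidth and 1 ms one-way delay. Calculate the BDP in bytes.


Given: bandwidth = 1000 Mbps, delay = 1 ms
BDP in bits = 1000 * 10^6 * 1 / 1000
BDP in bits = 1000000
BDP in bytes = 1000000 / 8 = 125000

125000


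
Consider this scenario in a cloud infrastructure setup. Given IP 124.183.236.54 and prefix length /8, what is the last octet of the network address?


Given: IP = 124.183.236.54, prefix = /8
Subnet mask = 255.0.0.0
Last octet of IP: 54
Last octet of mask: 0
Network last octet = 54 AND 0 = 0

0


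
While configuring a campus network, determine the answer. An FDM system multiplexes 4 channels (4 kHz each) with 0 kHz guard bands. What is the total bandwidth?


Given: 4 channels, 4 kHz each, guard = 0 kHz
Channel bandwidth = 4 * 4 = 16 kHz
Guard bands = 3 gaps * 0 kHz = 0 kHz
Total = 16 + 0 = 16 kHz

16


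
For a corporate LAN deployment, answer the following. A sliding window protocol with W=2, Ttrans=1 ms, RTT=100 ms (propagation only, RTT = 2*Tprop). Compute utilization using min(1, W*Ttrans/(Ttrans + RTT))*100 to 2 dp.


Given: W = 2, Ttrans = 1 ms, RTT = 100 ms (= 2 * Tprop, Tprop = 50 ms)
Cycle time = Ttrans + RTT = 1 + 100 = 101 ms (first packet sent until its ACK returns)
W * Ttrans = 2 * 1 = 2 ms of sending per cycle
W * Ttrans / (Ttrans + RTT) = 2 / 101 = 0.019802
U = min(1, 0.019802) = 0.019802
U% = 1.98%

1.98


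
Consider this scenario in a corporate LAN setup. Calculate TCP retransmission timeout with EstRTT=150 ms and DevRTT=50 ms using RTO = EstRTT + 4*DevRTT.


Given: EstRTT = 150 ms, DevRTT = 50 ms
Timeout = EstRTT + 4 * DevRTT
4 * DevRTT = 4 * 50 = 200
Timeout = 150 + 200 = 350 ms

350


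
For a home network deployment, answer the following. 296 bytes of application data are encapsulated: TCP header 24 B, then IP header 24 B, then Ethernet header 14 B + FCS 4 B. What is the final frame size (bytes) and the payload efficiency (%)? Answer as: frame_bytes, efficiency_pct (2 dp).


TCP segment = 296 + 24 = 320 B
IP packet = 320 + 24 = 344 B
Ethernet frame = 344 + 14 + 4 = 362 B
Efficiency = app / frame = 296 / 362 = 0.817680 = 81.7680% -> 81.77% (2 dp)

362, 81.77


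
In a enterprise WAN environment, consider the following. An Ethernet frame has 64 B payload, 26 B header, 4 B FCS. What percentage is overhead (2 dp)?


Given: payload = 64 B, header = 26 B, trailer = 4 B
Overhead bytes = header + trailer = 26 + 4 = 30
Total frame = payload + overhead = 64 + 30 = 94
Overhead % = 30 / 94 * 100 = 31.9149% -> 31.91% (2 dp)

31.91


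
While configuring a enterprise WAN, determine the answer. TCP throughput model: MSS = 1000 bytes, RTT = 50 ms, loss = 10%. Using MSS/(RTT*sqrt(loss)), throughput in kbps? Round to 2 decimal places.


Given: MSS = 1000 bytes, RTT = 50 ms, loss = 10%
RTT in seconds = 50 / 1000 = 0.05
Loss rate = 10% = 0.1
sqrt(loss) = sqrt(0.1) = 0.316227766017
Throughput (bytes/s) = 1000 / (0.05 * 0.316227766017) = 63245.5532
Throughput (kbps) = 63245.5532 * 8 / 1000 = 505.964426 -> 505.96 kbps (2 dp)

505.96


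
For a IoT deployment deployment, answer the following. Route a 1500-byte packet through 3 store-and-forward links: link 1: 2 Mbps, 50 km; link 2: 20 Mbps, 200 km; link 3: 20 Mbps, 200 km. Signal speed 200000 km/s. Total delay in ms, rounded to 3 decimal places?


Packet = 1500 bytes = 12000 bits. Store-and-forward: sum (t_trans + t_prop) per link.
Link 1: t_trans = 12000/(2*10^6) s = 6.0000 ms; t_prop = 50/200000 s = 0.2500 ms; subtotal = 6.2500 ms
Link 2: t_trans = 12000/(20*10^6) s = 0.6000 ms; t_prop = 200/200000 s = 1.0000 ms; subtotal = 1.6000 ms
Link 3: t_trans = 12000/(20*10^6) s = 0.6000 ms; t_prop = 200/200000 s = 1.0000 ms; subtotal = 1.6000 ms
End-to-end = 6.2500 + 1.6000 + 1.6000 = 9.4500 ms -> 9.450 ms (3 dp)

9.450


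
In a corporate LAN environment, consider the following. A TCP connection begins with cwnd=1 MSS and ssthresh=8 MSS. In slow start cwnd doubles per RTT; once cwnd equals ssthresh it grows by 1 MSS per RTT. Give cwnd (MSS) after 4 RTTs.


RTT 0: cwnd = 1 MSS (initial)
RTT 1: cwnd = 2 MSS (slow start, doubled)
RTT 2: cwnd = 4 MSS (slow start, doubled)
RTT 3: cwnd = 8 MSS (slow start, doubled)
RTT 4: cwnd = 9 MSS (congestion avoidance, +1)

9


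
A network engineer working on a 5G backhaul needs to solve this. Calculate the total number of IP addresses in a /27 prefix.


Given: CIDR prefix /27
Host bits = 32 - 27 = 5
Total addresses = 2^5 = 32

32


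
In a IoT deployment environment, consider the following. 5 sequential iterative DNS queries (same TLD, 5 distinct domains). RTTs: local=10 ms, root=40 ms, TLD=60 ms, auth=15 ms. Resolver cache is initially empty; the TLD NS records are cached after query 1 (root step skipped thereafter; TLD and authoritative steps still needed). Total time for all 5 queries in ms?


Lookup 1 (cold cache): local + root + TLD + auth = 10 + 40 + 60 + 15 = 125 ms
Lookups 2..5 (TLD NS cached -> skip root; new domain -> still ask TLD and auth): local + TLD + auth = 10 + 60 + 15 = 85 ms each
Remaining 4 lookups: 4 * 85 = 340 ms
Total = 125 + 340 = 465 ms

465


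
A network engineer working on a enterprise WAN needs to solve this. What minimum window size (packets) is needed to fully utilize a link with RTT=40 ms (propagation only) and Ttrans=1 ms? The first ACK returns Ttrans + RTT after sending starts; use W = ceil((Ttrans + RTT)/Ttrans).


Given: Ttrans = 1 ms, RTT = 40 ms (= 2 * Tprop, Tprop = 20 ms)
Time until first ACK returns = Ttrans + RTT = 1 + 40 = 41 ms
Need W * Ttrans >= Ttrans + RTT  ->  W >= (Ttrans + RTT) / Ttrans
(Ttrans + RTT) / Ttrans = 41 / 1 = 41
W_min = ceil(41) = 41

41


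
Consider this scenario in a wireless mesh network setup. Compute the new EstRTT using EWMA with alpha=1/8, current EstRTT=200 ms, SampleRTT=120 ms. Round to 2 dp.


Given: EstRTT = 200 ms, SampleRTT = 120 ms, alpha = 1/8
New EstRTT = (1 - alpha) * EstRTT + alpha * SampleRTT
(7/8) * 200 = 175
(1/8) * 120 = 15
New EstRTT = 175 + 15 = 190 ms -> 190.00 ms (2 dp)

190.00


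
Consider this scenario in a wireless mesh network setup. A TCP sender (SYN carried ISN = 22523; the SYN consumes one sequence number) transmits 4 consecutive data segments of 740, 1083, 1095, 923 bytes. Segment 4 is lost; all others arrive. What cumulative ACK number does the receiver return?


SYN uses sequence number 22523; first data byte = ISN + 1 = 22524.
Segment 1: SEQ = 22524, len = 740 B, covers [22524, 23263]
Segment 2: SEQ = 23264, len = 1083 B, covers [23264, 24346]
Segment 3: SEQ = 24347, len = 1095 B, covers [24347, 25441]
Segment 4: SEQ = 25442, len = 923 B, covers [25442, 26364] [LOST]
In-order data received: bytes [22524, 25441] (segments 1..3).
Segment 4 missing -> gap begins at byte 25442.
Cumulative ACK = next expected in-order byte = 22524 + 740 + 1083 + 1095 = 25442

25442


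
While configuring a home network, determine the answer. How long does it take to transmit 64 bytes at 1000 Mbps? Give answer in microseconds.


Given: packet = 64 bytes, bandwidth = 1000 Mbps
Packet in bits = 64 * 8 = 512 bits
Bandwidth = 1000 * 10^6 = 1000000000 bps
Time = 512 / 1000000000 seconds
Time in us = 512 * 10^6 / 1000000000 = 0.512

0.512


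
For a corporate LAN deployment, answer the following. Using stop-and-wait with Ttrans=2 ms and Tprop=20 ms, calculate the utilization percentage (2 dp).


Given: Ttrans = 2 ms, Tprop = 20 ms
RTT = 2 * Tprop = 2 * 20 = 40 ms
U = Ttrans / (Ttrans + RTT)
U = 2 / (2 + 40)
U = 2 / 42 = 0.047619
U% = 4.76%

4.76


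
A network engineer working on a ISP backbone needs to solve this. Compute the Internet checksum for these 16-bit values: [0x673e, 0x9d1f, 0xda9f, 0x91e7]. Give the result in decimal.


Given words: [0x673e, 0x9d1f, 0xda9f, 0x91e7]
Step 1: Sum all words
Raw sum = 26430 + 40223 + 55967 + 37351 = 159971
Step 2: Fold carry: (28899 + 2) = 28901
One's complement = ~28901 & 0xFFFF = 36634

36634


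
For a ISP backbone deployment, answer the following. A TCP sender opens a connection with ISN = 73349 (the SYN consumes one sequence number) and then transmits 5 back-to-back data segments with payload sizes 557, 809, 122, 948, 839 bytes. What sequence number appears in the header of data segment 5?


The SYN occupies sequence number ISN = 73349, so the first data byte is ISN + 1 = 73350.
SEQ of data segment i = (ISN + 1) + sum of payload sizes of segments 1..i-1.
Segment 1: SEQ = 73350, payload = 557 bytes
Segment 2: SEQ = 73907, payload = 809 bytes
Segment 3: SEQ = 74716, payload = 122 bytes
Segment 4: SEQ = 74838, payload = 948 bytes
Segment 5: SEQ = 75786, payload = 839 bytes
SEQ of segment 5 = 73350 + 557 + 809 + 122 + 948 = 75786

75786


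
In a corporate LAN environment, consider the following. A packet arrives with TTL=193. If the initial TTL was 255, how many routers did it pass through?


Given: initial TTL = 255, received TTL = 193
Hops = initial TTL - received TTL
Hops = 255 - 193 = 62

62


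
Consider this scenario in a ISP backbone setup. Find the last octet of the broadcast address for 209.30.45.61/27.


Given: IP = 209.30.45.61, prefix = /27
Host bits = 32 - 27 = 5
Network last octet = 61 AND mask = 32
Host part size = 2^5 - 1 = 31
Broadcast last octet = 32 OR 31 = 63

63


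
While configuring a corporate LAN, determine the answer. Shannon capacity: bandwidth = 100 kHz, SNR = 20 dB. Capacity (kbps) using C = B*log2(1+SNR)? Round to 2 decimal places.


Given: B = 100 kHz, SNR = 20 dB
SNR linear = 10^(20/10) = 100
1 + SNR = 101
log2(101) = 6.6582114828
C = 100 * 1000 * 6.6582114828 = 665821.1483 bps
C = 665.821148 kbps -> 665.82 kbps (2 dp)

665.82


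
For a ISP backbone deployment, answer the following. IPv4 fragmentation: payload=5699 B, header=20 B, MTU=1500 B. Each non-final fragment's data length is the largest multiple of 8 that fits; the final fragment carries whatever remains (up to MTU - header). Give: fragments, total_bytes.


Max data per non-final fragment = floor((MTU - header)/8)*8 = floor((1500 - 20)/8)*8 = floor(1480/8)*8 = 1480 B
Final fragment needs no 8-byte alignment: it can carry up to MTU - header = 1480 B
Non-final fragments needed = ceil((payload - 1480) / 1480) = ceil(4219/1480) = ceil(2.8507) = 3
Number of fragments = 3 + 1 = 4
Fragment sizes (data): 3 * 1480 B + 1259 B (last, 1259 <= 1480 OK)
Total bytes sent = payload + n_frags * header = 5699 + 4*20 = 5699 + 80 = 5779 B

4, 5779


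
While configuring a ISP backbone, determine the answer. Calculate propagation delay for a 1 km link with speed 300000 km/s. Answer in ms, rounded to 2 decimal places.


Given: distance = 1 km, speed = 300000 km/s
Delay = distance / speed = 1 / 300000 seconds
Delay in ms = 1 * 1000 / 300000
Delay = 0.0033 ms
Rounded to 2 dp = 0.00 ms

0.00


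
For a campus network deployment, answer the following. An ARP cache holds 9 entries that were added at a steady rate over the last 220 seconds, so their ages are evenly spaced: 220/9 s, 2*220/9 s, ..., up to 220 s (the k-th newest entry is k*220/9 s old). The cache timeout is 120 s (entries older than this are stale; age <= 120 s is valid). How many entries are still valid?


Ages are k * 220/9 s for k = 1..9 (spacing = 24.4444 s).
Entry k is valid iff k * 220/9 <= 120 iff k <= 9 * 120 / 220 = 4.9091
n_valid = floor(4.9091) = 4
(n_stale = 9 - 4 = 5)

4


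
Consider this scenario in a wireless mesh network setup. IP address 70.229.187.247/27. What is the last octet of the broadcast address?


Given: IP = 70.229.187.247, prefix = /27
Host bits = 32 - 27 = 5
Network last octet = 247 AND mask = 224
Host part size = 2^5 - 1 = 31
Broadcast last octet = 224 OR 31 = 255

255


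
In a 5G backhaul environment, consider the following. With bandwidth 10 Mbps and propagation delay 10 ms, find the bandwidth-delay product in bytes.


Given: bandwidth = 10 Mbps, delay = 10 ms
BDP in bits = 10 * 10^6 * 10 / 1000
BDP in bits = 100000
BDP in bytes = 100000 / 8 = 12500

12500


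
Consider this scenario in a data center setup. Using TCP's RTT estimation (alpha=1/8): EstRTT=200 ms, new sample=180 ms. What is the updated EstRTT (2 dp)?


Given: EstRTT = 200 ms, SampleRTT = 180 ms, alpha = 1/8
New EstRTT = (1 - alpha) * EstRTT + alpha * SampleRTT
(7/8) * 200 = 175
(1/8) * 180 = 22.5
New EstRTT = 175 + 22.5 = 197.5 ms -> 197.50 ms (2 dp)

197.50


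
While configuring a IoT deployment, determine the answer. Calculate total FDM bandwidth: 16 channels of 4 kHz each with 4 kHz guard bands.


Given: 16 channels, 4 kHz each, guard = 4 kHz
Channel bandwidth = 16 * 4 = 64 kHz
Guard bands = 15 gaps * 4 kHz = 60 kHz
Total = 64 + 60 = 124 kHz

124


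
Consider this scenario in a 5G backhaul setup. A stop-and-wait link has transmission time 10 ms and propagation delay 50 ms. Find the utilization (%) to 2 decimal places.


Given: Ttrans = 10 ms, Tprop = 50 ms
RTT = 2 * Tprop = 2 * 50 = 100 ms
U = Ttrans / (Ttrans + RTT)
U = 10 / (10 + 100)
U = 10 / 110 = 0.090909
U% = 9.09%

9.09


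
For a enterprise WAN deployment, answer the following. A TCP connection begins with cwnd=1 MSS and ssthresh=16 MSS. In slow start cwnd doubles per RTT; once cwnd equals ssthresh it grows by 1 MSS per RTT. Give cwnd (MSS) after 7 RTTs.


RTT 0: cwnd = 1 MSS (initial)
RTT 1: cwnd = 2 MSS (slow start, doubled)
RTT 2: cwnd = 4 MSS (slow start, doubled)
RTT 3: cwnd = 8 MSS (slow start, doubled)
RTT 4: cwnd = 16 MSS (slow start, doubled)
RTT 5: cwnd = 17 MSS (congestion avoidance, +1)
RTT 6: cwnd = 18 MSS (congestion avoidance, +1)
RTT 7: cwnd = 19 MSS (congestion avoidance, +1)

19


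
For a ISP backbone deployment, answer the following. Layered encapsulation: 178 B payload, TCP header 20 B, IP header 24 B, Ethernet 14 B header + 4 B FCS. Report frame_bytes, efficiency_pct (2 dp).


TCP segment = 178 + 20 = 198 B
IP packet = 198 + 24 = 222 B
Ethernet frame = 222 + 14 + 4 = 240 B
Efficiency = app / frame = 178 / 240 = 0.741667 = 74.1667% -> 74.17% (2 dp)

240, 74.17


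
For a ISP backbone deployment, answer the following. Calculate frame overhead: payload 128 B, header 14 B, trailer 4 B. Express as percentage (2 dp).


Given: payload = 128 B, header = 14 B, trailer = 4 B
Overhead bytes = header + trailer = 14 + 4 = 18
Total frame = payload + overhead = 128 + 18 = 146
Overhead % = 18 / 146 * 100 = 12.3288% -> 12.33% (2 dp)

12.33


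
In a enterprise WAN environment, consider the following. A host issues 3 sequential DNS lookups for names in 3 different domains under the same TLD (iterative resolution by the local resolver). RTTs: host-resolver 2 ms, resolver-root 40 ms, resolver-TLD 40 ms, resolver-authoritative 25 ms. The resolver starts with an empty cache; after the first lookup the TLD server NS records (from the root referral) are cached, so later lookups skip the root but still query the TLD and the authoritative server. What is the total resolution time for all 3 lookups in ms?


Lookup 1 (cold cache): local + root + TLD + auth = 2 + 40 + 40 + 25 = 107 ms
Lookups 2..3 (TLD NS cached -> skip root; new domain -> still ask TLD and auth): local + TLD + auth = 2 + 40 + 25 = 67 ms each
Remaining 2 lookups: 2 * 67 = 134 ms
Total = 107 + 134 = 241 ms

241


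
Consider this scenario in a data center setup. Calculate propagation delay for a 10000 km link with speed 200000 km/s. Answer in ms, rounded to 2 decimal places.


Given: distance = 10000 km, speed = 200000 km/s
Delay = distance / speed = 10000 / 200000 seconds
Delay in ms = 10000 * 1000 / 200000
Delay = 50.0000 ms
Rounded to 2 dp = 50.00 ms

50.00


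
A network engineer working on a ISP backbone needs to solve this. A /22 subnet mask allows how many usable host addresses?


Given: subnet mask /22
Host bits = 32 - 22 = 10
Total addresses = 2^10 = 1024
Usable hosts = 1024 - 2 (network + broadcast) = 1022

1022


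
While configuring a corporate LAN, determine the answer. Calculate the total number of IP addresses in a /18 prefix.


Given: CIDR prefix /18
Host bits = 32 - 18 = 14
Total addresses = 2^14 = 16384

16384


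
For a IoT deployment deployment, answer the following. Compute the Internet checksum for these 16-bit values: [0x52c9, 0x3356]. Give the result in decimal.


Given words: [0x52c9, 0x3356]
Step 1: Sum all words
Raw sum = 21193 + 13142 = 34335
One's complement = ~34335 & 0xFFFF = 31200

31200


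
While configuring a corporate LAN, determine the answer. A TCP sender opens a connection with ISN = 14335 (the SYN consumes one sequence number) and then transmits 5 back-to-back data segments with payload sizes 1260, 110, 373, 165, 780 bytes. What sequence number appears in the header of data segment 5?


The SYN occupies sequence number ISN = 14335, so the first data byte is ISN + 1 = 14336.
SEQ of data segment i = (ISN + 1) + sum of payload sizes of segments 1..i-1.
Segment 1: SEQ = 14336, payload = 1260 bytes
Segment 2: SEQ = 15596, payload = 110 bytes
Segment 3: SEQ = 15706, payload = 373 bytes
Segment 4: SEQ = 16079, payload = 165 bytes
Segment 5: SEQ = 16244, payload = 780 bytes
SEQ of segment 5 = 14336 + 1260 + 110 + 373 + 165 = 16244

16244


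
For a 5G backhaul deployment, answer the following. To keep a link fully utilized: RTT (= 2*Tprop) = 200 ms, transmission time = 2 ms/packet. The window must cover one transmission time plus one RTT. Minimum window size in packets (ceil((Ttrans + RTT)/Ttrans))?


Given: Ttrans = 2 ms, RTT = 200 ms (= 2 * Tprop, Tprop = 100 ms)
Time until first ACK returns = Ttrans + RTT = 2 + 200 = 202 ms
Need W * Ttrans >= Ttrans + RTT  ->  W >= (Ttrans + RTT) / Ttrans
(Ttrans + RTT) / Ttrans = 202 / 2 = 101
W_min = ceil(101) = 101

101


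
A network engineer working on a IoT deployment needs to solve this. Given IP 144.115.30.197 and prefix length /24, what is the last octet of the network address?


Given: IP = 144.115.30.197, prefix = /24
Subnet mask = 255.255.255.0
Last octet of IP: 197
Last octet of mask: 0
Network last octet = 197 AND 0 = 0

0


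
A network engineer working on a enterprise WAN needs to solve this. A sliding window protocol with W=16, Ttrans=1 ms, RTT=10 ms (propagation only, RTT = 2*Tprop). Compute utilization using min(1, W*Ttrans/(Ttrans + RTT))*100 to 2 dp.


Given: W = 16, Ttrans = 1 ms, RTT = 10 ms (= 2 * Tprop, Tprop = 5 ms)
Cycle time = Ttrans + RTT = 1 + 10 = 11 ms (first packet sent until its ACK returns)
W * Ttrans = 16 * 1 = 16 ms of sending per cycle
W * Ttrans / (Ttrans + RTT) = 16 / 11 = 1.454545
U = min(1, 1.454545) = 1.000000
U% = 100.00%

100.00


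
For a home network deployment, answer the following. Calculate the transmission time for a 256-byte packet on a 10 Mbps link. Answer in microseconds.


Given: packet = 256 bytes, bandwidth = 10 Mbps
Packet in bits = 256 * 8 = 2048 bits
Bandwidth = 10 * 10^6 = 10000000 bps
Time = 2048 / 10000000 seconds
Time in us = 2048 * 10^6 / 10000000 = 204.8

204.8


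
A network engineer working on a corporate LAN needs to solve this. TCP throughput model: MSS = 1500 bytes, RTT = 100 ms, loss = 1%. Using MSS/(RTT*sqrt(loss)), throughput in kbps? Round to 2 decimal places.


Given: MSS = 1500 bytes, RTT = 100 ms, loss = 1%
RTT in seconds = 100 / 1000 = 0.1
Loss rate = 1% = 0.01
sqrt(loss) = sqrt(0.01) = 0.1
Throughput (bytes/s) = 1500 / (0.1 * 0.1) = 150000.0000
Throughput (kbps) = 150000.0000 * 8 / 1000 = 1200.000000 -> 1200.00 kbps (2 dp)

1200.00


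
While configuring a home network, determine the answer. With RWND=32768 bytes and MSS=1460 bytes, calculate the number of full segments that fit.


Given: RWND = 32768 bytes, MSS = 1460 bytes
Full segments = floor(RWND / MSS)
Full segments = floor(32768 / 1460)
Full segments = floor(22.4438) = 22

22


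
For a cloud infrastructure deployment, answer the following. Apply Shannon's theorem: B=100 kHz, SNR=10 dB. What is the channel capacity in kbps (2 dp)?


Given: B = 100 kHz, SNR = 10 dB
SNR linear = 10^(10/10) = 10
1 + SNR = 11
log2(11) = 3.4594316186
C = 100 * 1000 * 3.4594316186 = 345943.1619 bps
C = 345.943162 kbps -> 345.94 kbps (2 dp)

345.94


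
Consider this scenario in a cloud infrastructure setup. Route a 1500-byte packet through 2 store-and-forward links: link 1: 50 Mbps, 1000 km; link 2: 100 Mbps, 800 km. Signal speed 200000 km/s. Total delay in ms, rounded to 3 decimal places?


Packet = 1500 bytes = 12000 bits. Store-and-forward: sum (t_trans + t_prop) per link.
Link 1: t_trans = 12000/(50*10^6) s = 0.2400 ms; t_prop = 1000/200000 s = 5.0000 ms; subtotal = 5.2400 ms
Link 2: t_trans = 12000/(100*10^6) s = 0.1200 ms; t_prop = 800/200000 s = 4.0000 ms; subtotal = 4.1200 ms
End-to-end = 5.2400 + 4.1200 = 9.3600 ms -> 9.360 ms (3 dp)

9.360


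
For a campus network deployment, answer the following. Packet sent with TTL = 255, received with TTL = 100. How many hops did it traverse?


Given: initial TTL = 255, received TTL = 100
Hops = initial TTL - received TTL
Hops = 255 - 100 = 155

155


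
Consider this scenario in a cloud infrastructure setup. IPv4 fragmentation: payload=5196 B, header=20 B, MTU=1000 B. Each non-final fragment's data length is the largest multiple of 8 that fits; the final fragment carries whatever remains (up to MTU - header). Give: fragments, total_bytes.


Max data per non-final fragment = floor((MTU - header)/8)*8 = floor((1000 - 20)/8)*8 = floor(980/8)*8 = 976 B
Final fragment needs no 8-byte alignment: it can carry up to MTU - header = 980 B
Non-final fragments needed = ceil((payload - 980) / 976) = ceil(4216/976) = ceil(4.3197) = 5
Number of fragments = 5 + 1 = 6
Fragment sizes (data): 5 * 976 B + 316 B (last, 316 <= 980 OK)
Total bytes sent = payload + n_frags * header = 5196 + 6*20 = 5196 + 120 = 5316 B

6, 5316


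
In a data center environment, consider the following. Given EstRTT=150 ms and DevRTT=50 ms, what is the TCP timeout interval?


Given: EstRTT = 150 ms, DevRTT = 50 ms
Timeout = EstRTT + 4 * DevRTT
4 * DevRTT = 4 * 50 = 200
Timeout = 150 + 200 = 350 ms

350


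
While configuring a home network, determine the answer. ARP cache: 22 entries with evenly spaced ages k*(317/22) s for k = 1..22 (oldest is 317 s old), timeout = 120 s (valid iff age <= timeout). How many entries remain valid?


Ages are k * 317/22 s for k = 1..22 (spacing = 14.4091 s).
Entry k is valid iff k * 317/22 <= 120 iff k <= 22 * 120 / 317 = 8.3281
n_valid = floor(8.3281) = 8
(n_stale = 22 - 8 = 14)

8


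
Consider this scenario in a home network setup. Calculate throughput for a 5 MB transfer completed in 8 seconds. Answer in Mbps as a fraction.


Given: file = 5 MB, time = 8 s
File in Mb = 5 * 8 = 40 Mb
Throughput = 40 / 8 Mbps
Throughput = 5 Mbps

5


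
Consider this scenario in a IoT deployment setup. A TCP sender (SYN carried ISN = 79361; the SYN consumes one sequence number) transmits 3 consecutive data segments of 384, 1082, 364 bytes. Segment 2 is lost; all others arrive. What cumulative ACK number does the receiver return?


SYN uses sequence number 79361; first data byte = ISN + 1 = 79362.
Segment 1: SEQ = 79362, len = 384 B, covers [79362, 79745]
Segment 2: SEQ = 79746, len = 1082 B, covers [79746, 80827] [LOST]
Segment 3: SEQ = 80828, len = 364 B, covers [80828, 81191]
In-order data received: bytes [79362, 79745] (segments 1..1).
Segment 2 missing -> gap begins at byte 79746; later segments buffered out of order.
Cumulative ACK = next expected in-order byte = 79362 + 384 = 79746

79746


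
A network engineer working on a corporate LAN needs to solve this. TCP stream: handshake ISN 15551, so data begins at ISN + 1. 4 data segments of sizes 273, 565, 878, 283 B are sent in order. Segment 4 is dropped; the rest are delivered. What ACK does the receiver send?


SYN uses sequence number 15551; first data byte = ISN + 1 = 15552.
Segment 1: SEQ = 15552, len = 273 B, covers [15552, 15824]
Segment 2: SEQ = 15825, len = 565 B, covers [15825, 16389]
Segment 3: SEQ = 16390, len = 878 B, covers [16390, 17267]
Segment 4: SEQ = 17268, len = 283 B, covers [17268, 17550] [LOST]
In-order data received: bytes [15552, 17267] (segments 1..3).
Segment 4 missing -> gap begins at byte 17268.
Cumulative ACK = next expected in-order byte = 15552 + 273 + 565 + 878 = 17268

17268


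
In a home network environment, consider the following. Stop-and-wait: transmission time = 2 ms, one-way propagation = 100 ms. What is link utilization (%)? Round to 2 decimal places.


Given: Ttrans = 2 ms, Tprop = 100 ms
RTT = 2 * Tprop = 2 * 100 = 200 ms
U = Ttrans / (Ttrans + RTT)
U = 2 / (2 + 200)
U = 2 / 202 = 0.009901
U% = 0.99%

0.99


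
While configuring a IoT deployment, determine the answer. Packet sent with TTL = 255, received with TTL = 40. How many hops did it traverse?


Given: initial TTL = 255, received TTL = 40
Hops = initial TTL - received TTL
Hops = 255 - 40 = 215

215


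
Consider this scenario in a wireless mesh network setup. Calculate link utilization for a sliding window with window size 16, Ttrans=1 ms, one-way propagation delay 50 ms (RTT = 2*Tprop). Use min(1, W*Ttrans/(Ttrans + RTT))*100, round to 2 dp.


Given: W = 16, Ttrans = 1 ms, RTT = 100 ms (= 2 * Tprop, Tprop = 50 ms)
Cycle time = Ttrans + RTT = 1 + 100 = 101 ms (first packet sent until its ACK returns)
W * Ttrans = 16 * 1 = 16 ms of sending per cycle
W * Ttrans / (Ttrans + RTT) = 16 / 101 = 0.158416
U = min(1, 0.158416) = 0.158416
U% = 15.84%

15.84


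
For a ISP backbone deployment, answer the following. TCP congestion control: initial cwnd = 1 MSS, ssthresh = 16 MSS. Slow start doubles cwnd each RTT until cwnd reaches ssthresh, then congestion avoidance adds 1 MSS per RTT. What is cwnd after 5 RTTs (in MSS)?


RTT 0: cwnd = 1 MSS (initial)
RTT 1: cwnd = 2 MSS (slow start, doubled)
RTT 2: cwnd = 4 MSS (slow start, doubled)
RTT 3: cwnd = 8 MSS (slow start, doubled)
RTT 4: cwnd = 16 MSS (slow start, doubled)
RTT 5: cwnd = 17 MSS (congestion avoidance, +1)

17


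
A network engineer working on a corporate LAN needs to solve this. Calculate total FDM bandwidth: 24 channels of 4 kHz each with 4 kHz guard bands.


Given: 24 channels, 4 kHz each, guard = 4 kHz
Channel bandwidth = 24 * 4 = 96 kHz
Guard bands = 23 gaps * 4 kHz = 92 kHz
Total = 96 + 92 = 188 kHz

188


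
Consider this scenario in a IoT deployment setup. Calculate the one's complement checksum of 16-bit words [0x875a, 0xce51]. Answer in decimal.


Given words: [0x875a, 0xce51]
Step 1: Sum all words
Raw sum = 34650 + 52817 = 87467
Step 2: Fold carry: (21931 + 1) = 21932
One's complement = ~21932 & 0xFFFF = 43603

43603


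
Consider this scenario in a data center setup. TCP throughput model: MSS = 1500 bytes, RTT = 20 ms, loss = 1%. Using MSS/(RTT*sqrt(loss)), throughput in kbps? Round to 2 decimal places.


Given: MSS = 1500 bytes, RTT = 20 ms, loss = 1%
RTT in seconds = 20 / 1000 = 0.02
Loss rate = 1% = 0.01
sqrt(loss) = sqrt(0.01) = 0.1
Throughput (bytes/s) = 1500 / (0.02 * 0.1) = 750000.0000
Throughput (kbps) = 750000.0000 * 8 / 1000 = 6000.000000 -> 6000.00 kbps (2 dp)

6000.00


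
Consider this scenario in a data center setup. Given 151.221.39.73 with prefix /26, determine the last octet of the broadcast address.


Given: IP = 151.221.39.73, prefix = /26
Host bits = 32 - 26 = 6
Network last octet = 73 AND mask = 64
Host part size = 2^6 - 1 = 63
Broadcast last octet = 64 OR 63 = 127

127


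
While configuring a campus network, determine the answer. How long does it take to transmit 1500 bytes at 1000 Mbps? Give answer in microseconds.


Given: packet = 1500 bytes, bandwidth = 1000 Mbps
Packet in bits = 1500 * 8 = 12000 bits
Bandwidth = 1000 * 10^6 = 1000000000 bps
Time = 12000 / 1000000000 seconds
Time in us = 12000 * 10^6 / 1000000000 = 12

12


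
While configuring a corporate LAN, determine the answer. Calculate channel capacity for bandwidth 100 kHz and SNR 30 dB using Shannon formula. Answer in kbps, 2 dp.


Given: B = 100 kHz, SNR = 30 dB
SNR linear = 10^(30/10) = 1000
1 + SNR = 1001
log2(1001) = 9.9672262588
C = 100 * 1000 * 9.9672262588 = 996722.6259 bps
C = 996.722626 kbps -> 996.72 kbps (2 dp)

996.72


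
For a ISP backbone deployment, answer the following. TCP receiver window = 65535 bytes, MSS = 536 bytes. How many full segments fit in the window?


Given: RWND = 65535 bytes, MSS = 536 bytes
Full segments = floor(RWND / MSS)
Full segments = floor(65535 / 536)
Full segments = floor(122.2668) = 122

122


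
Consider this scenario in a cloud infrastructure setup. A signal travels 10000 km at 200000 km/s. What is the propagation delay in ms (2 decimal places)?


Given: distance = 10000 km, speed = 200000 km/s
Delay = distance / speed = 10000 / 200000 seconds
Delay in ms = 10000 * 1000 / 200000
Delay = 50.0000 ms
Rounded to 2 dp = 50.00 ms

50.00


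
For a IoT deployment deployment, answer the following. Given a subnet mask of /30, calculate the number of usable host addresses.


Given: subnet mask /30
Host bits = 32 - 30 = 2
Total addresses = 2^2 = 4
Usable hosts = 4 - 2 (network + broadcast) = 2

2


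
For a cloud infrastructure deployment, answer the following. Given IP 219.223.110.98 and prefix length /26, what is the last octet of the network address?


Given: IP = 219.223.110.98, prefix = /26
Subnet mask = 255.255.255.192
Last octet of IP: 98
Last octet of mask: 192
Network last octet = 98 AND 192 = 64

64


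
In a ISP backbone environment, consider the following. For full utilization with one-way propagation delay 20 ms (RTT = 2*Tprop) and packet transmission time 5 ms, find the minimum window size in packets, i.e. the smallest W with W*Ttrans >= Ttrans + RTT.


Given: Ttrans = 5 ms, RTT = 40 ms (= 2 * Tprop, Tprop = 20 ms)
Time until first ACK returns = Ttrans + RTT = 5 + 40 = 45 ms
Need W * Ttrans >= Ttrans + RTT  ->  W >= (Ttrans + RTT) / Ttrans
(Ttrans + RTT) / Ttrans = 45 / 5 = 9
W_min = ceil(9) = 9

9


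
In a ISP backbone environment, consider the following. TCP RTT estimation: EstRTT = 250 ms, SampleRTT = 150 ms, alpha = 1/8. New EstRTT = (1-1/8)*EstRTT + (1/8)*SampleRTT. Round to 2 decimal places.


Given: EstRTT = 250 ms, SampleRTT = 150 ms, alpha = 1/8
New EstRTT = (1 - alpha) * EstRTT + alpha * SampleRTT
(7/8) * 250 = 218.75
(1/8) * 150 = 18.75
New EstRTT = 218.75 + 18.75 = 237.5 ms -> 237.50 ms (2 dp)

237.50


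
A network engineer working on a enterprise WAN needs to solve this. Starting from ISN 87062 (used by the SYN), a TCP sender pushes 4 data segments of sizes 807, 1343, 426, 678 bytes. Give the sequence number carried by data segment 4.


The SYN occupies sequence number ISN = 87062, so the first data byte is ISN + 1 = 87063.
SEQ of data segment i = (ISN + 1) + sum of payload sizes of segments 1..i-1.
Segment 1: SEQ = 87063, payload = 807 bytes
Segment 2: SEQ = 87870, payload = 1343 bytes
Segment 3: SEQ = 89213, payload = 426 bytes
Segment 4: SEQ = 89639, payload = 678 bytes
SEQ of segment 4 = 87063 + 807 + 1343 + 426 = 89639

89639


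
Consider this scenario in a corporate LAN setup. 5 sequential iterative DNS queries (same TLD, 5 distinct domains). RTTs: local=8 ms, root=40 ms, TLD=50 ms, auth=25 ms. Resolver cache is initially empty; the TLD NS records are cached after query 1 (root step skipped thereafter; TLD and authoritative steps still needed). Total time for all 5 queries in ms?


Lookup 1 (cold cache): local + root + TLD + auth = 8 + 40 + 50 + 25 = 123 ms
Lookups 2..5 (TLD NS cached -> skip root; new domain -> still ask TLD and auth): local + TLD + auth = 8 + 50 + 25 = 83 ms each
Remaining 4 lookups: 4 * 83 = 332 ms
Total = 123 + 332 = 455 ms

455


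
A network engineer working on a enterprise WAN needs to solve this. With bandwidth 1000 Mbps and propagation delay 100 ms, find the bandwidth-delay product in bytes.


Given: bandwidth = 1000 Mbps, delay = 100 ms
BDP in bits = 1000 * 10^6 * 100 / 1000
BDP in bits = 100000000
BDP in bytes = 100000000 / 8 = 12500000

12500000


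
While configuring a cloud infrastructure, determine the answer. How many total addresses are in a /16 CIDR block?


Given: CIDR prefix /16
Host bits = 32 - 16 = 16
Total addresses = 2^16 = 65536

65536


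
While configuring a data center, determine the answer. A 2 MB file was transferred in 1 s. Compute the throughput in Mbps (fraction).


Given: file = 2 MB, time = 1 s
File in Mb = 2 * 8 = 16 Mb
Throughput = 16 / 1 Mbps
Throughput = 16 Mbps

16


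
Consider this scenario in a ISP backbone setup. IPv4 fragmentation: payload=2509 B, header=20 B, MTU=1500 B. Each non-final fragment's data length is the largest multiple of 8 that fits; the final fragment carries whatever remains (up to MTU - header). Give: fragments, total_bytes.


Max data per non-final fragment = floor((MTU - header)/8)*8 = floor((1500 - 20)/8)*8 = floor(1480/8)*8 = 1480 B
Final fragment needs no 8-byte alignment: it can carry up to MTU - header = 1480 B
Non-final fragments needed = ceil((payload - 1480) / 1480) = ceil(1029/1480) = ceil(0.6953) = 1
Number of fragments = 1 + 1 = 2
Fragment sizes (data): 1 * 1480 B + 1029 B (last, 1029 <= 1480 OK)
Total bytes sent = payload + n_frags * header = 2509 + 2*20 = 2509 + 40 = 2549 B

2, 2549


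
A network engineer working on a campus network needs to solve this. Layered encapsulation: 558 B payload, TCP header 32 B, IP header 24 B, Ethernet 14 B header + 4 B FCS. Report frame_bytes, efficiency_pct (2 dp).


TCP segment = 558 + 32 = 590 B
IP packet = 590 + 24 = 614 B
Ethernet frame = 614 + 14 + 4 = 632 B
Efficiency = app / frame = 558 / 632 = 0.882911 = 88.2911% -> 88.29% (2 dp)

632, 88.29


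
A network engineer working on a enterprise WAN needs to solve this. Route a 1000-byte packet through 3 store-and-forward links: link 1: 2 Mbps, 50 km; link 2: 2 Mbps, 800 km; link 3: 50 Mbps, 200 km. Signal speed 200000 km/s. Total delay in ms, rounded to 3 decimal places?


Packet = 1000 bytes = 8000 bits. Store-and-forward: sum (t_trans + t_prop) per link.
Link 1: t_trans = 8000/(2*10^6) s = 4.0000 ms; t_prop = 50/200000 s = 0.2500 ms; subtotal = 4.2500 ms
Link 2: t_trans = 8000/(2*10^6) s = 4.0000 ms; t_prop = 800/200000 s = 4.0000 ms; subtotal = 8.0000 ms
Link 3: t_trans = 8000/(50*10^6) s = 0.1600 ms; t_prop = 200/200000 s = 1.0000 ms; subtotal = 1.1600 ms
End-to-end = 4.2500 + 8.0000 + 1.1600 = 13.4100 ms -> 13.410 ms (3 dp)

13.410


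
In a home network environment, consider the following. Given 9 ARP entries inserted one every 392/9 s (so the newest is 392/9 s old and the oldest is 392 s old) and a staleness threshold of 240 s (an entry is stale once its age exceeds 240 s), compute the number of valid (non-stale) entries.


Ages are k * 392/9 s for k = 1..9 (spacing = 43.5556 s).
Entry k is valid iff k * 392/9 <= 240 iff k <= 9 * 240 / 392 = 5.5102
n_valid = floor(5.5102) = 5
(n_stale = 9 - 5 = 4)

5


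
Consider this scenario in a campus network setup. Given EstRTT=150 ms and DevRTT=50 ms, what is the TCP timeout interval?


Given: EstRTT = 150 ms, DevRTT = 50 ms
Timeout = EstRTT + 4 * DevRTT
4 * DevRTT = 4 * 50 = 200
Timeout = 150 + 200 = 350 ms

350


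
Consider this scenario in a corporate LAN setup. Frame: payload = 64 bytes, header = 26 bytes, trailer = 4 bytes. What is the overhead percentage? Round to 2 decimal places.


Given: payload = 64 B, header = 26 B, trailer = 4 B
Overhead bytes = header + trailer = 26 + 4 = 30
Total frame = payload + overhead = 64 + 30 = 94
Overhead % = 30 / 94 * 100 = 31.9149% -> 31.91% (2 dp)

31.91


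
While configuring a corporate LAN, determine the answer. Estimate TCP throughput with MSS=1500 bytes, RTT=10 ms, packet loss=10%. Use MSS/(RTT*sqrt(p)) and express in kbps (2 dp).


Given: MSS = 1500 bytes, RTT = 10 ms, loss = 10%
RTT in seconds = 10 / 1000 = 0.01
Loss rate = 10% = 0.1
sqrt(loss) = sqrt(0.1) = 0.316227766017
Throughput (bytes/s) = 1500 / (0.01 * 0.316227766017) = 474341.6490
Throughput (kbps) = 474341.6490 * 8 / 1000 = 3794.733192 -> 3794.73 kbps (2 dp)

3794.73


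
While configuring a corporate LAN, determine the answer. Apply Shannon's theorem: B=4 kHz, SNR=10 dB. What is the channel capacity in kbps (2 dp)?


Given: B = 4 kHz, SNR = 10 dB
SNR linear = 10^(10/10) = 10
1 + SNR = 11
log2(11) = 3.4594316186
C = 4 * 1000 * 3.4594316186 = 13837.7265 bps
C = 13.837726 kbps -> 13.84 kbps (2 dp)

13.84


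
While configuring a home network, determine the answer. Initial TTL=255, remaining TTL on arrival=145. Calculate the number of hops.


Given: initial TTL = 255, received TTL = 145
Hops = initial TTL - received TTL
Hops = 255 - 145 = 110

110


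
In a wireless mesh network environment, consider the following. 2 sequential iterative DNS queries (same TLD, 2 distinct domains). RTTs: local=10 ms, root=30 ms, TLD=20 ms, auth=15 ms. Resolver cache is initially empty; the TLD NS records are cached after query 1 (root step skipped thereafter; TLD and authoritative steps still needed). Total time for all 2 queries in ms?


Lookup 1 (cold cache): local + root + TLD + auth = 10 + 30 + 20 + 15 = 75 ms
Lookups 2..2 (TLD NS cached -> skip root; new domain -> still ask TLD and auth): local + TLD + auth = 10 + 20 + 15 = 45 ms each
Remaining 1 lookups: 1 * 45 = 45 ms
Total = 75 + 45 = 120 ms

120


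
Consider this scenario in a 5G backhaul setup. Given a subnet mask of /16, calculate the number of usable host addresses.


Given: subnet mask /16
Host bits = 32 - 16 = 16
Total addresses = 2^16 = 65536
Usable hosts = 65536 - 2 (network + broadcast) = 65534

65534


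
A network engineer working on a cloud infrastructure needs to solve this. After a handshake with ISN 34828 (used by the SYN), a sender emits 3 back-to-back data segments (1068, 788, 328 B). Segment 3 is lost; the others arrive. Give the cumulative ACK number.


SYN uses sequence number 34828; first data byte = ISN + 1 = 34829.
Segment 1: SEQ = 34829, len = 1068 B, covers [34829, 35896]
Segment 2: SEQ = 35897, len = 788 B, covers [35897, 36684]
Segment 3: SEQ = 36685, len = 328 B, covers [36685, 37012] [LOST]
In-order data received: bytes [34829, 36684] (segments 1..2).
Segment 3 missing -> gap begins at byte 36685.
Cumulative ACK = next expected in-order byte = 34829 + 1068 + 788 = 36685

36685


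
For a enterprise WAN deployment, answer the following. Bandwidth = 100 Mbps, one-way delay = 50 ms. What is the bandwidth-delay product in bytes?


Given: bandwidth = 100 Mbps, delay = 50 ms
BDP in bits = 100 * 10^6 * 50 / 1000
BDP in bits = 5000000
BDP in bytes = 5000000 / 8 = 625000

625000


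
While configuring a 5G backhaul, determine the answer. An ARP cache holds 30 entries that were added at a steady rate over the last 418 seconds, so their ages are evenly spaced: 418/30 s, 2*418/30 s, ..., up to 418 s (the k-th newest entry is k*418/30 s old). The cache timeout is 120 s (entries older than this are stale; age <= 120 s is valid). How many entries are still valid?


Ages are k * 418/30 s for k = 1..30 (spacing = 13.9333 s).
Entry k is valid iff k * 418/30 <= 120 iff k <= 30 * 120 / 418 = 8.6124
n_valid = floor(8.6124) = 8
(n_stale = 30 - 8 = 22)

8


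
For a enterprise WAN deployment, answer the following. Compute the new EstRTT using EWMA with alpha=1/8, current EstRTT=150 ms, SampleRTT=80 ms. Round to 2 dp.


Given: EstRTT = 150 ms, SampleRTT = 80 ms, alpha = 1/8
New EstRTT = (1 - alpha) * EstRTT + alpha * SampleRTT
(7/8) * 150 = 131.25
(1/8) * 80 = 10
New EstRTT = 131.25 + 10 = 141.25 ms -> 141.25 ms (2 dp)

141.25
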